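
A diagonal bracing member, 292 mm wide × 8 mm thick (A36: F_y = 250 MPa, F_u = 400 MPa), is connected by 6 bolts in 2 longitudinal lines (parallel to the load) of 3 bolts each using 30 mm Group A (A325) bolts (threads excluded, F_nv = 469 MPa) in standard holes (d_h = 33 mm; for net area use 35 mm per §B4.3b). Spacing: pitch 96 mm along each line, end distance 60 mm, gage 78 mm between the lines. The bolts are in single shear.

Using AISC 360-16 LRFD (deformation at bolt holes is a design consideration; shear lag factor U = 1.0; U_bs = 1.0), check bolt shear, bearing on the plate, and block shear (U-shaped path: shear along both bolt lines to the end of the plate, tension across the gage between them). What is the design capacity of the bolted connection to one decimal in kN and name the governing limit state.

556.8 kN (block shear governs)

Bolt shear: A_b = π(30)²/4 = 706.86 mm². φR_n = 0.75 × 469 × 706.86 × 6 × 1 = 1491.8 kN.
Bearing (8 mm plate, F_u = 400 MPa): end bolts L_c = 60 − 33/2 = 43.5, R_n = min(1.2×43.5×8×400, 2.4×30×8×400) = 167.04 kN/bolt; interior L_c = 96 − 33 = 63, R_n = 230.4 kN/bolt. φR_n = 0.75 × (2×167.04 + 4×230.4) = 941.8 kN.
Block shear: shear path 2×[60+2×96] = 2×252 mm, A_gv = 4032, A_nv = 2×(252 − 2.5×35)×8 = 2632 mm²; tension across gage: (78 − 1×35)×8 = 344 mm². R_n = min(0.6×400×2632, 0.6×250×4032) + 1.0×400×344 = min(631.68, 604.8) + 137.6 = 742.4 kN. φR_n = 0.75 × 742.4 = 556.8 kN.
Governing: min(1491.8, 941.8, 556.8) = 556.8 kN → block shear.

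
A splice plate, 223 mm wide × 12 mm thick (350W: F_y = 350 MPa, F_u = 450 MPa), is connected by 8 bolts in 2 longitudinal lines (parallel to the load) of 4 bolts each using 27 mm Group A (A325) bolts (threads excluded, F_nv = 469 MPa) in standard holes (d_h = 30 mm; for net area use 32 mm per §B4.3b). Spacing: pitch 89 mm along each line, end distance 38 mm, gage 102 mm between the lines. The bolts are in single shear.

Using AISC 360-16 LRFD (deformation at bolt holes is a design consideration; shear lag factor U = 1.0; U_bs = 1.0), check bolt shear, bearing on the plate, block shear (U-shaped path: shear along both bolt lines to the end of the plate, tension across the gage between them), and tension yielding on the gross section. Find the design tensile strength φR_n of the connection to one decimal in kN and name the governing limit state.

842.9 kN (gross-section yield governs)

Bolt shear: A_b = π(27)²/4 = 572.56 mm². φR_n = 0.75 × 469 × 572.56 × 8 × 1 = 1611.2 kN.
Bearing (12 mm plate, F_u = 450 MPa): end bolts L_c = 38 − 30/2 = 23, R_n = min(1.2×23×12×450, 2.4×27×12×450) = 149.04 kN/bolt; interior L_c = 89 − 30 = 59, R_n = 349.92 kN/bolt. φR_n = 0.75 × (2×149.04 + 6×349.92) = 1798.2 kN.
Block shear: shear path 2×[38+3×89] = 2×305 mm, A_gv = 7320, A_nv = 2×(305 − 3.5×32)×12 = 4632 mm²; tension across gage: (102 − 1×32)×12 = 840 mm². R_n = min(0.6×450×4632, 0.6×350×7320) + 1.0×450×840 = min(1250.6, 1537.2) + 378 = 1628.6 kN. φR_n = 0.75 × 1628.6 = 1221.5 kN.
Tension yield (gross): A_g = 223×12 = 2676 mm². φR_n = 0.90 × 350 × 2676 = 842.9 kN.
Governing: min(1611.2, 1798.2, 1221.5, 842.9) = 842.9 kN → gross-section yield.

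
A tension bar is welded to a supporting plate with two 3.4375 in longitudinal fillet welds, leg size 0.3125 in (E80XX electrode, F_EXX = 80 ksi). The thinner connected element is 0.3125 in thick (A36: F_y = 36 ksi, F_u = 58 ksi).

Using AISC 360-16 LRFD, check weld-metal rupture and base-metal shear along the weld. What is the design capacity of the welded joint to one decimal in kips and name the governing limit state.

Weld metal: throat = 0.707×0.3125 = 0.22094 in, L = 2×3.4375 = 6.875 in. φR_n = 0.75 × 0.6 × 80 × 0.22094 × 6.875 = 54.7 kips.
Base metal shear (0.3125 in plate): yield φR_n = 1.0×0.6×36×0.3125×6.875 = 46.4 kips; rupture φR_n = 0.75×0.6×58×0.3125×6.875 = 56.1 kips; take 46.4 kips (yield).
Governing: min(54.7, 46.4) = 46.4 kips → base-metal shear.

46.4 kips (base-metal shear governs)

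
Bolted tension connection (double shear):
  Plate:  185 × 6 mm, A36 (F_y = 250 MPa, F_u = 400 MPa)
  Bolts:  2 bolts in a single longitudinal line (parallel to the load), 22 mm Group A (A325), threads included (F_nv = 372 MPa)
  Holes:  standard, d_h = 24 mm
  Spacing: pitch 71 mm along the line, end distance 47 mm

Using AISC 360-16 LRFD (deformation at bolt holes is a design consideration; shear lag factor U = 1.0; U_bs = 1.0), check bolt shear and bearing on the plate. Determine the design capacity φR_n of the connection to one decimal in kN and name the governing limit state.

Bolt shear: A_b = π(22)²/4 = 380.13 mm². φR_n = 0.75 × 372 × 380.13 × 2 × 2 = 424.2 kN.
Bearing (6 mm plate, F_u = 400 MPa): end bolts L_c = 47 − 24/2 = 35, R_n = min(1.2×35×6×400, 2.4×22×6×400) = 100.8 kN/bolt; interior L_c = 71 − 24 = 47, R_n = 126.72 kN/bolt. φR_n = 0.75 × (1×100.8 + 1×126.72) = 170.6 kN.
Governing: min(424.2, 170.6) = 170.6 kN → bearing.

170.6 kN (bearing governs)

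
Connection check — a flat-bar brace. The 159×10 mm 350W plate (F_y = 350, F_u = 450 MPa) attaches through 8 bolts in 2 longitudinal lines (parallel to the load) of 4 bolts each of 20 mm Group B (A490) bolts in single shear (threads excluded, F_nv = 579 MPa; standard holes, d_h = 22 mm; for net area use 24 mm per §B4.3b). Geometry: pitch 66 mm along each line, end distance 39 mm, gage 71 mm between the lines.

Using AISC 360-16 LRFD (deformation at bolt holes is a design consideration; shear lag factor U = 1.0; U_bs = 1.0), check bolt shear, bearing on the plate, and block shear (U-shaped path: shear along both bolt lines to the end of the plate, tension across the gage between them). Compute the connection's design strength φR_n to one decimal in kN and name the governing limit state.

Bolt shear: A_b = π(20)²/4 = 314.16 mm². φR_n = 0.75 × 579 × 314.16 × 8 × 1 = 1091.4 kN.
Bearing (10 mm plate, F_u = 450 MPa): end bolts L_c = 39 − 22/2 = 28, R_n = min(1.2×28×10×450, 2.4×20×10×450) = 151.2 kN/bolt; interior L_c = 66 − 22 = 44, R_n = 216 kN/bolt. φR_n = 0.75 × (2×151.2 + 6×216) = 1198.8 kN.
Block shear: shear path 2×[39+3×66] = 2×237 mm, A_gv = 4740, A_nv = 2×(237 − 3.5×24)×10 = 3060 mm²; tension across gage: (71 − 1×24)×10 = 470 mm². R_n = min(0.6×450×3060, 0.6×350×4740) + 1.0×450×470 = min(826.2, 995.4) + 211.5 = 1037.7 kN. φR_n = 0.75 × 1037.7 = 778.3 kN.
Governing: min(1091.4, 1198.8, 778.3) = 778.3 kN → block shear.

778.3 kN (block shear governs)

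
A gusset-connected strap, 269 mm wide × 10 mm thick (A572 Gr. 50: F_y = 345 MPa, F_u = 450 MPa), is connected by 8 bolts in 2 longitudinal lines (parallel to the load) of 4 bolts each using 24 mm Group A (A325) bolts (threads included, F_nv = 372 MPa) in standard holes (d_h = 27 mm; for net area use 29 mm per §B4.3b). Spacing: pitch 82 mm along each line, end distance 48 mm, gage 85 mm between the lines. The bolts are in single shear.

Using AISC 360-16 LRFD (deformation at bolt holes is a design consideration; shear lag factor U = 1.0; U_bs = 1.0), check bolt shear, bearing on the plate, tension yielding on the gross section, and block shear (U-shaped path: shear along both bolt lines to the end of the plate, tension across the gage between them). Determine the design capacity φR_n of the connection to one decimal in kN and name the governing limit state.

Bolt shear: A_b = π(24)²/4 = 452.39 mm². φR_n = 0.75 × 372 × 452.39 × 8 × 1 = 1009.7 kN.
Bearing (10 mm plate, F_u = 450 MPa): end bolts L_c = 48 − 27/2 = 34.5, R_n = min(1.2×34.5×10×450, 2.4×24×10×450) = 186.3 kN/bolt; interior L_c = 82 − 27 = 55, R_n = 259.2 kN/bolt. φR_n = 0.75 × (2×186.3 + 6×259.2) = 1445.9 kN.
Tension yield (gross): A_g = 269×10 = 2690 mm². φR_n = 0.90 × 345 × 2690 = 835.2 kN.
Block shear: shear path 2×[48+3×82] = 2×294 mm, A_gv = 5880, A_nv = 2×(294 − 3.5×29)×10 = 3850 mm²; tension across gage: (85 − 1×29)×10 = 560 mm². R_n = min(0.6×450×3850, 0.6×345×5880) + 1.0×450×560 = min(1039.5, 1217.2) + 252 = 1291.5 kN. φR_n = 0.75 × 1291.5 = 968.6 kN.
Governing: min(1009.7, 1445.9, 835.2, 968.6) = 835.2 kN → gross-section yield.

835.2 kN (gross-section yield governs)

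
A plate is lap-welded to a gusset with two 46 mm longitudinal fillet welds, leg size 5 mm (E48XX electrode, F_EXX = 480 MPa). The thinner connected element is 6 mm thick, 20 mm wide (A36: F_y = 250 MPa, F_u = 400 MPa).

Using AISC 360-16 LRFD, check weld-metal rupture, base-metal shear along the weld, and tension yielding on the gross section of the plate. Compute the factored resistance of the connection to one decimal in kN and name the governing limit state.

27.0 kN (gross-section yield governs)

Weld metal: throat = 0.707×5 = 3.535 mm, L = 2×46 = 92 mm. φR_n = 0.75 × 0.6 × 480 × 3.535 × 92 = 70.2 kN.
Base metal shear (6 mm plate): yield φR_n = 1.0×0.6×250×6×92 = 82.8 kN; rupture φR_n = 0.75×0.6×400×6×92 = 99.4 kN; take 82.8 kN (yield).
Tension yield (gross): A_g = 20×6 = 120 mm². φR_n = 0.90 × 250 × 120 = 27.0 kN.
Governing: min(70.2, 82.8, 27.0) = 27.0 kN → gross-section yield.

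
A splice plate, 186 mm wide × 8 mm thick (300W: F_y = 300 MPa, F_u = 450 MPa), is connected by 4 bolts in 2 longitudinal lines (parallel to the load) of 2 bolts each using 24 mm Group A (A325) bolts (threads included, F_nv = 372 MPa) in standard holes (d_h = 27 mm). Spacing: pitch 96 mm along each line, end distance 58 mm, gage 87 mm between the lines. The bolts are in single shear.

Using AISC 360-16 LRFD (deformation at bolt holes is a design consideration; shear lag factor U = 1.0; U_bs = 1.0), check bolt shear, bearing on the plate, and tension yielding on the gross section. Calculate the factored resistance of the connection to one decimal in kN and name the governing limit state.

Bolt shear: A_b = π(24)²/4 = 452.39 mm². φR_n = 0.75 × 372 × 452.39 × 4 × 1 = 504.9 kN.
Bearing (8 mm plate, F_u = 450 MPa): end bolts L_c = 58 − 27/2 = 44.5, R_n = min(1.2×44.5×8×450, 2.4×24×8×450) = 192.24 kN/bolt; interior L_c = 96 − 27 = 69, R_n = 207.36 kN/bolt. φR_n = 0.75 × (2×192.24 + 2×207.36) = 599.4 kN.
Tension yield (gross): A_g = 186×8 = 1488 mm². φR_n = 0.90 × 300 × 1488 = 401.8 kN.
Governing: min(504.9, 599.4, 401.8) = 401.8 kN → gross-section yield.

401.8 kN (gross-section yield governs)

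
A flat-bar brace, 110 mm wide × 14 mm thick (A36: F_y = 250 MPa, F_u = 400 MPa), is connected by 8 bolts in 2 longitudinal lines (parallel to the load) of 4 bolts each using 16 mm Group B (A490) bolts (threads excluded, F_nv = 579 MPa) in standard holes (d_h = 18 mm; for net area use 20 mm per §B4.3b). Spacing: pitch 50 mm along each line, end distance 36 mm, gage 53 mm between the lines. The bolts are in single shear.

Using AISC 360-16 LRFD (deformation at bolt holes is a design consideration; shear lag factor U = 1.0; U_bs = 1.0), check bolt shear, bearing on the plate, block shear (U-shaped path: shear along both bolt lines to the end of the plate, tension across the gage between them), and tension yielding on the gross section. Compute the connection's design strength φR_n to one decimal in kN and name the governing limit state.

346.5 kN (gross-section yield governs)

Bolt shear: A_b = π(16)²/4 = 201.06 mm². φR_n = 0.75 × 579 × 201.06 × 8 × 1 = 698.5 kN.
Bearing (14 mm plate, F_u = 400 MPa): end bolts L_c = 36 − 18/2 = 27, R_n = min(1.2×27×14×400, 2.4×16×14×400) = 181.44 kN/bolt; interior L_c = 50 − 18 = 32, R_n = 215.04 kN/bolt. φR_n = 0.75 × (2×181.44 + 6×215.04) = 1239.8 kN.
Block shear: shear path 2×[36+3×50] = 2×186 mm, A_gv = 5208, A_nv = 2×(186 − 3.5×20)×14 = 3248 mm²; tension across gage: (53 − 1×20)×14 = 462 mm². R_n = min(0.6×400×3248, 0.6×250×5208) + 1.0×400×462 = min(779.52, 781.2) + 184.8 = 964.32 kN. φR_n = 0.75 × 964.32 = 723.2 kN.
Tension yield (gross): A_g = 110×14 = 1540 mm². φR_n = 0.90 × 250 × 1540 = 346.5 kN.
Governing: min(698.5, 1239.8, 723.2, 346.5) = 346.5 kN → gross-section yield.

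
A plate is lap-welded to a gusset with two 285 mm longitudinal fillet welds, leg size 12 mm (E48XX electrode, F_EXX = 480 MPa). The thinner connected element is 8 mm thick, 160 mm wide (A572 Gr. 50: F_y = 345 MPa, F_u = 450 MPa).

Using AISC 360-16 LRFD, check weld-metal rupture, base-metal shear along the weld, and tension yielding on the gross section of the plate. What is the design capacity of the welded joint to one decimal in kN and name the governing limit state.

397.4 kN (gross-section yield governs)

Weld metal: throat = 0.707×12 = 8.484 mm, L = 2×285 = 570 mm. φR_n = 0.75 × 0.6 × 480 × 8.484 × 570 = 1044.6 kN.
Base metal shear (8 mm plate): yield φR_n = 1.0×0.6×345×8×570 = 943.9 kN; rupture φR_n = 0.75×0.6×450×8×570 = 923.4 kN; take 923.4 kN (rupture).
Tension yield (gross): A_g = 160×8 = 1280 mm². φR_n = 0.90 × 345 × 1280 = 397.4 kN.
Governing: min(1044.6, 923.4, 397.4) = 397.4 kN → gross-section yield.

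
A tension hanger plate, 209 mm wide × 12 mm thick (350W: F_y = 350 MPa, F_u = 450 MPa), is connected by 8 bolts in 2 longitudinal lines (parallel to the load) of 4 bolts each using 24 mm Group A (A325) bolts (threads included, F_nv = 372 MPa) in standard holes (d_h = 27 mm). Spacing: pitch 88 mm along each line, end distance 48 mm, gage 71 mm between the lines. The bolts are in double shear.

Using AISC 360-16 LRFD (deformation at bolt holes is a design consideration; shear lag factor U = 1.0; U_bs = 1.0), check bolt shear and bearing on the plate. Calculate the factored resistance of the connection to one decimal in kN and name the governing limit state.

1735.0 kN (bearing governs)

Bolt shear: A_b = π(24)²/4 = 452.39 mm². φR_n = 0.75 × 372 × 452.39 × 8 × 2 = 2019.5 kN.
Bearing (12 mm plate, F_u = 450 MPa): end bolts L_c = 48 − 27/2 = 34.5, R_n = min(1.2×34.5×12×450, 2.4×24×12×450) = 223.56 kN/bolt; interior L_c = 88 − 27 = 61, R_n = 311.04 kN/bolt. φR_n = 0.75 × (2×223.56 + 6×311.04) = 1735.0 kN.
Governing: min(2019.5, 1735.0) = 1735.0 kN → bearing.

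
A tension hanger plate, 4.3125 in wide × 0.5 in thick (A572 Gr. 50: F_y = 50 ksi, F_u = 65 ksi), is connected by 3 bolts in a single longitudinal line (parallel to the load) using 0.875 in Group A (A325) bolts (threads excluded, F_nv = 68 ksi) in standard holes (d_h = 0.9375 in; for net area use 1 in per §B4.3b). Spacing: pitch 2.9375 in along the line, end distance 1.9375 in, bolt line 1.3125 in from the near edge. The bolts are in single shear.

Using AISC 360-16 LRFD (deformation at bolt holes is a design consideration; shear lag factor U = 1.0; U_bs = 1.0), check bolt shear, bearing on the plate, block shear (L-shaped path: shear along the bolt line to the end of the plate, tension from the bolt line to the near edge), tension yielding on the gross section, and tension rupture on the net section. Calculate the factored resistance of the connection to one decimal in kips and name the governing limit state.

80.7 kips (net-section rupture governs)

Bolt shear: A_b = π(0.875)²/4 = 0.60132 in². φR_n = 0.75 × 68 × 0.60132 × 3 × 1 = 92.0 kips.
Bearing (0.5 in plate, F_u = 65 ksi): end bolts L_c = 1.9375 − 0.9375/2 = 1.46875, R_n = min(1.2×1.46875×0.5×65, 2.4×0.875×0.5×65) = 57.281 kips/bolt; interior L_c = 2.9375 − 0.9375 = 2, R_n = 68.25 kips/bolt. φR_n = 0.75 × (1×57.281 + 2×68.25) = 145.3 kips.
Block shear: shear path 1×[1.9375+2×2.9375] = 1×7.8125 in, A_gv = 3.9063, A_nv = 1×(7.8125 − 2.5×1)×0.5 = 2.6563 in²; tension to near edge: (1.3125 − 0.5×1)×0.5 = 0.40625 in². R_n = min(0.6×65×2.6563, 0.6×50×3.9063) + 1.0×65×0.40625 = min(103.6, 117.19) + 26.406 = 130.01 kips. φR_n = 0.75 × 130.01 = 97.5 kips.
Tension yield (gross): A_g = 4.3125×0.5 = 2.1563 in². φR_n = 0.90 × 50 × 2.1563 = 97.0 kips.
Tension rupture (net): A_n = (4.3125 − 1×1)×0.5 = 1.6563 in² (U = 1.0, A_e = A_n). φR_n = 0.75 × 65 × 1.6563 = 80.7 kips.
Governing: min(92.0, 145.3, 97.5, 97.0, 80.7) = 80.7 kips → net-section rupture.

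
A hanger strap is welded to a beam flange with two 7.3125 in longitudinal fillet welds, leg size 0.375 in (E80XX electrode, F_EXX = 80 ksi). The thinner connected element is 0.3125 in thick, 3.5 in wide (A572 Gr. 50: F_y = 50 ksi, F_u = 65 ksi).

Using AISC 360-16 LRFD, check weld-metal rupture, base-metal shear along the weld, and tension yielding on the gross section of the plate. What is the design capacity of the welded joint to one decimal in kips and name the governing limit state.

49.2 kips (gross-section yield governs)

Weld metal: throat = 0.707×0.375 = 0.26513 in, L = 2×7.3125 = 14.625 in. φR_n = 0.75 × 0.6 × 80 × 0.26513 × 14.625 = 139.6 kips.
Base metal shear (0.3125 in plate): yield φR_n = 1.0×0.6×50×0.3125×14.625 = 137.1 kips; rupture φR_n = 0.75×0.6×65×0.3125×14.625 = 133.7 kips; take 133.7 kips (rupture).
Tension yield (gross): A_g = 3.5×0.3125 = 1.0938 in². φR_n = 0.90 × 50 × 1.0938 = 49.2 kips.
Governing: min(139.6, 133.7, 49.2) = 49.2 kips → gross-section yield.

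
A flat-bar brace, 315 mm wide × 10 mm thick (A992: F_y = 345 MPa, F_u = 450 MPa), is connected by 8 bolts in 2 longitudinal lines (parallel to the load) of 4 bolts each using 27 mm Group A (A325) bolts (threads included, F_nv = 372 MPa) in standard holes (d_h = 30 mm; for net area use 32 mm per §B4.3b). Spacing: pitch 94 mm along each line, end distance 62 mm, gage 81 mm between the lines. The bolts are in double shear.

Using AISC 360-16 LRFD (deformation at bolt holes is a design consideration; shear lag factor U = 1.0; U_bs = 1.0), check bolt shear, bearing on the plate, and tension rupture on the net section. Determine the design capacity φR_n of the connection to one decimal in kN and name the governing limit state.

847.1 kN (net-section rupture governs)

Bolt shear: A_b = π(27)²/4 = 572.56 mm². φR_n = 0.75 × 372 × 572.56 × 8 × 2 = 2555.9 kN.
Bearing (10 mm plate, F_u = 450 MPa): end bolts L_c = 62 − 30/2 = 47, R_n = min(1.2×47×10×450, 2.4×27×10×450) = 253.8 kN/bolt; interior L_c = 94 − 30 = 64, R_n = 291.6 kN/bolt. φR_n = 0.75 × (2×253.8 + 6×291.6) = 1692.9 kN.
Tension rupture (net): A_n = (315 − 2×32)×10 = 2510 mm² (U = 1.0, A_e = A_n). φR_n = 0.75 × 450 × 2510 = 847.1 kN.
Governing: min(2555.9, 1692.9, 847.1) = 847.1 kN → net-section rupture.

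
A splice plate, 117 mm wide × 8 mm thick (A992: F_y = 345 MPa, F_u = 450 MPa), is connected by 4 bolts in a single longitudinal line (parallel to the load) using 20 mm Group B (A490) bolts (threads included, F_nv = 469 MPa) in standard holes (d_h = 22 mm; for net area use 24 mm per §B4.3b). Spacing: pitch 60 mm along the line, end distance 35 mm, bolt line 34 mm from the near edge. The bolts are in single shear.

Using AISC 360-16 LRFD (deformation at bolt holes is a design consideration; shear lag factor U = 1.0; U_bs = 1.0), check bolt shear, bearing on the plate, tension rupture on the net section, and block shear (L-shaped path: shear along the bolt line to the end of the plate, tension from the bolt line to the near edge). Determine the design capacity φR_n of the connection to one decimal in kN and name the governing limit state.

Bolt shear: A_b = π(20)²/4 = 314.16 mm². φR_n = 0.75 × 469 × 314.16 × 4 × 1 = 442.0 kN.
Bearing (8 mm plate, F_u = 450 MPa): end bolts L_c = 35 − 22/2 = 24, R_n = min(1.2×24×8×450, 2.4×20×8×450) = 103.68 kN/bolt; interior L_c = 60 − 22 = 38, R_n = 164.16 kN/bolt. φR_n = 0.75 × (1×103.68 + 3×164.16) = 447.1 kN.
Tension rupture (net): A_n = (117 − 1×24)×8 = 744 mm² (U = 1.0, A_e = A_n). φR_n = 0.75 × 450 × 744 = 251.1 kN.
Block shear: shear path 1×[35+3×60] = 1×215 mm, A_gv = 1720, A_nv = 1×(215 − 3.5×24)×8 = 1048 mm²; tension to near edge: (34 − 0.5×24)×8 = 176 mm². R_n = min(0.6×450×1048, 0.6×345×1720) + 1.0×450×176 = min(282.96, 356.04) + 79.2 = 362.16 kN. φR_n = 0.75 × 362.16 = 271.6 kN.
Governing: min(442.0, 447.1, 251.1, 271.6) = 251.1 kN → net-section rupture.

251.1 kN (net-section rupture governs)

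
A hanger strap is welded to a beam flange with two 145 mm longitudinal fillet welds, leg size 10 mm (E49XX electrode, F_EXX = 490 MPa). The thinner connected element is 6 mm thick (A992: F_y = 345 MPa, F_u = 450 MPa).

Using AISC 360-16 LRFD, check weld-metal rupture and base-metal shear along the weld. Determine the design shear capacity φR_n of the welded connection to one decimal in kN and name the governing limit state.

Weld metal: throat = 0.707×10 = 7.07 mm, L = 2×145 = 290 mm. φR_n = 0.75 × 0.6 × 490 × 7.07 × 290 = 452.1 kN.
Base metal shear (6 mm plate): yield φR_n = 1.0×0.6×345×6×290 = 360.2 kN; rupture φR_n = 0.75×0.6×450×6×290 = 352.4 kN; take 352.4 kN (rupture).
Governing: min(452.1, 352.4) = 352.4 kN → base-metal shear.

352.4 kN (base-metal shear governs)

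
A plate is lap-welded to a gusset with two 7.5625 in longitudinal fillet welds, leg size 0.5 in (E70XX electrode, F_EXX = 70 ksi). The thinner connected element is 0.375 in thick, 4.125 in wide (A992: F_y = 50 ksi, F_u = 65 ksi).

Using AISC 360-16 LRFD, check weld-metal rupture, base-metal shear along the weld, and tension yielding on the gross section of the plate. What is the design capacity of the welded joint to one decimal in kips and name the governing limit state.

69.6 kips (gross-section yield governs)

Weld metal: throat = 0.707×0.5 = 0.3535 in, L = 2×7.5625 = 15.125 in. φR_n = 0.75 × 0.6 × 70 × 0.3535 × 15.125 = 168.4 kips.
Base metal shear (0.375 in plate): yield φR_n = 1.0×0.6×50×0.375×15.125 = 170.2 kips; rupture φR_n = 0.75×0.6×65×0.375×15.125 = 165.9 kips; take 165.9 kips (rupture).
Tension yield (gross): A_g = 4.125×0.375 = 1.5469 in². φR_n = 0.90 × 50 × 1.5469 = 69.6 kips.
Governing: min(168.4, 165.9, 69.6) = 69.6 kips → gross-section yield.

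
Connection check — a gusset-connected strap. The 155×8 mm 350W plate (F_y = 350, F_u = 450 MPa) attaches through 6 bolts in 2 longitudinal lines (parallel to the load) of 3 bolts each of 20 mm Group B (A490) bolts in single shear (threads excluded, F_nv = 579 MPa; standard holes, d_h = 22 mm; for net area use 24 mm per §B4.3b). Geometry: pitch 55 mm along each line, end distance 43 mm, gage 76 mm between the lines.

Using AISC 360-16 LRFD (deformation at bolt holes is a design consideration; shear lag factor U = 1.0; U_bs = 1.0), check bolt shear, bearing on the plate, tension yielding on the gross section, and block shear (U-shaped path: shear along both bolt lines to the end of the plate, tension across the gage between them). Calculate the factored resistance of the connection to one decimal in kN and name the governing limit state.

Bolt shear: A_b = π(20)²/4 = 314.16 mm². φR_n = 0.75 × 579 × 314.16 × 6 × 1 = 818.5 kN.
Bearing (8 mm plate, F_u = 450 MPa): end bolts L_c = 43 − 22/2 = 32, R_n = min(1.2×32×8×450, 2.4×20×8×450) = 138.24 kN/bolt; interior L_c = 55 − 22 = 33, R_n = 142.56 kN/bolt. φR_n = 0.75 × (2×138.24 + 4×142.56) = 635.0 kN.
Tension yield (gross): A_g = 155×8 = 1240 mm². φR_n = 0.90 × 350 × 1240 = 390.6 kN.
Block shear: shear path 2×[43+2×55] = 2×153 mm, A_gv = 2448, A_nv = 2×(153 − 2.5×24)×8 = 1488 mm²; tension across gage: (76 − 1×24)×8 = 416 mm². R_n = min(0.6×450×1488, 0.6×350×2448) + 1.0×450×416 = min(401.76, 514.08) + 187.2 = 588.96 kN. φR_n = 0.75 × 588.96 = 441.7 kN.
Governing: min(818.5, 635.0, 390.6, 441.7) = 390.6 kN → gross-section yield.

390.6 kN (gross-section yield governs)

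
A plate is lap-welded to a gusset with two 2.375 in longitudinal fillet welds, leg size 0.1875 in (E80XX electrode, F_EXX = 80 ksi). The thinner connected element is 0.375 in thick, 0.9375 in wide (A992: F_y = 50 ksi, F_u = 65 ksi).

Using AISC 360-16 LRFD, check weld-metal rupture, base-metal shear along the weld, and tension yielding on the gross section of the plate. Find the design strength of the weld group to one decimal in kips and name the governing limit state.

15.8 kips (gross-section yield governs)

Weld metal: throat = 0.707×0.1875 = 0.13256 in, L = 2×2.375 = 4.75 in. φR_n = 0.75 × 0.6 × 80 × 0.13256 × 4.75 = 22.7 kips.
Base metal shear (0.375 in plate): yield φR_n = 1.0×0.6×50×0.375×4.75 = 53.4 kips; rupture φR_n = 0.75×0.6×65×0.375×4.75 = 52.1 kips; take 52.1 kips (rupture).
Tension yield (gross): A_g = 0.9375×0.375 = 0.35156 in². φR_n = 0.90 × 50 × 0.35156 = 15.8 kips.
Governing: min(22.7, 52.1, 15.8) = 15.8 kips → gross-section yield.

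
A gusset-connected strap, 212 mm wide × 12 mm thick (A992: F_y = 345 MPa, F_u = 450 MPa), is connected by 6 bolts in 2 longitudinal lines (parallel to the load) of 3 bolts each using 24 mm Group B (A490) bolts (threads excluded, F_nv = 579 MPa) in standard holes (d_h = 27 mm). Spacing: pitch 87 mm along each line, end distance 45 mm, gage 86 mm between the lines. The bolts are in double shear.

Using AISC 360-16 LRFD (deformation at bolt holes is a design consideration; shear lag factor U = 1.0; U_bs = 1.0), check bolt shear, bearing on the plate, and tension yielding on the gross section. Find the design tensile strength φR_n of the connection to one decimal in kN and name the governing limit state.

789.9 kN (gross-section yield governs)

Bolt shear: A_b = π(24)²/4 = 452.39 mm². φR_n = 0.75 × 579 × 452.39 × 6 × 2 = 2357.4 kN.
Bearing (12 mm plate, F_u = 450 MPa): end bolts L_c = 45 − 27/2 = 31.5, R_n = min(1.2×31.5×12×450, 2.4×24×12×450) = 204.12 kN/bolt; interior L_c = 87 − 27 = 60, R_n = 311.04 kN/bolt. φR_n = 0.75 × (2×204.12 + 4×311.04) = 1239.3 kN.
Tension yield (gross): A_g = 212×12 = 2544 mm². φR_n = 0.90 × 345 × 2544 = 789.9 kN.
Governing: min(2357.4, 1239.3, 789.9) = 789.9 kN → gross-section yield.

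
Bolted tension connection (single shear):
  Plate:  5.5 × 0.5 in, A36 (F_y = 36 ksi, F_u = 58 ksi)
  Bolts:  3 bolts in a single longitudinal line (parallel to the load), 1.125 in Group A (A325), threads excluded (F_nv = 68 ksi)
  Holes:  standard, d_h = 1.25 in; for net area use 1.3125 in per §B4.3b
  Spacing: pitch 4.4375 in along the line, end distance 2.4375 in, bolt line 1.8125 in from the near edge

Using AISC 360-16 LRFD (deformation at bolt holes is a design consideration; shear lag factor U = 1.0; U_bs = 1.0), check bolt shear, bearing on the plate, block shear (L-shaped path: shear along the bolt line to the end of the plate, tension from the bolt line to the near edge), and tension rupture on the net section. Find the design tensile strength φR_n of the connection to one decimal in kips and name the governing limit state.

91.1 kips (net-section rupture governs)

Bolt shear: A_b = π(1.125)²/4 = 0.99402 in². φR_n = 0.75 × 68 × 0.99402 × 3 × 1 = 152.1 kips.
Bearing (0.5 in plate, F_u = 58 ksi): end bolts L_c = 2.4375 − 1.25/2 = 1.8125, R_n = min(1.2×1.8125×0.5×58, 2.4×1.125×0.5×58) = 63.075 kips/bolt; interior L_c = 4.4375 − 1.25 = 3.1875, R_n = 78.3 kips/bolt. φR_n = 0.75 × (1×63.075 + 2×78.3) = 164.8 kips.
Block shear: shear path 1×[2.4375+2×4.4375] = 1×11.3125 in, A_gv = 5.6563, A_nv = 1×(11.3125 − 2.5×1.3125)×0.5 = 4.0156 in²; tension to near edge: (1.8125 − 0.5×1.3125)×0.5 = 0.57813 in². R_n = min(0.6×58×4.0156, 0.6×36×5.6563) + 1.0×58×0.57813 = min(139.74, 122.18) + 33.532 = 155.71 kips. φR_n = 0.75 × 155.71 = 116.8 kips.
Tension rupture (net): A_n = (5.5 − 1×1.3125)×0.5 = 2.0938 in² (U = 1.0, A_e = A_n). φR_n = 0.75 × 58 × 2.0938 = 91.1 kips.
Governing: min(152.1, 164.8, 116.8, 91.1) = 91.1 kips → net-section rupture.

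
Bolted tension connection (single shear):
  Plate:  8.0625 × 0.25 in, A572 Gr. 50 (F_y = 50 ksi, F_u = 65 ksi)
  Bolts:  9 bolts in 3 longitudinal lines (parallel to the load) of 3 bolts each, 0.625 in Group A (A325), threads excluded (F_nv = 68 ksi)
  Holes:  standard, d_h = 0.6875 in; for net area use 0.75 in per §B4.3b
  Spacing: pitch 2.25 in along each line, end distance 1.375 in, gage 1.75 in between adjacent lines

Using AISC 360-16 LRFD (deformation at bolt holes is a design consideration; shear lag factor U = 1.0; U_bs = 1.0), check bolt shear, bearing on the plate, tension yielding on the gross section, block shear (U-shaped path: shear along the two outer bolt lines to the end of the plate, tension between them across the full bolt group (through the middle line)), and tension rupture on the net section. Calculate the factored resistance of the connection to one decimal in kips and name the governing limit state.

Bolt shear: A_b = π(0.625)²/4 = 0.3068 in². φR_n = 0.75 × 68 × 0.3068 × 9 × 1 = 140.8 kips.
Bearing (0.25 in plate, F_u = 65 ksi): end bolts L_c = 1.375 − 0.6875/2 = 1.03125, R_n = min(1.2×1.03125×0.25×65, 2.4×0.625×0.25×65) = 20.109 kips/bolt; interior L_c = 2.25 − 0.6875 = 1.5625, R_n = 24.375 kips/bolt. φR_n = 0.75 × (3×20.109 + 6×24.375) = 154.9 kips.
Tension yield (gross): A_g = 8.0625×0.25 = 2.0156 in². φR_n = 0.90 × 50 × 2.0156 = 90.7 kips.
Block shear: shear path 2×[1.375+2×2.25] = 2×5.875 in, A_gv = 2.9375, A_nv = 2×(5.875 − 2.5×0.75)×0.25 = 2 in²; tension across gage: (3.5 − 2×0.75)×0.25 = 0.5 in². R_n = min(0.6×65×2, 0.6×50×2.9375) + 1.0×65×0.5 = min(78, 88.125) + 32.5 = 110.5 kips. φR_n = 0.75 × 110.5 = 82.9 kips.
Tension rupture (net): A_n = (8.0625 − 3×0.75)×0.25 = 1.4531 in² (U = 1.0, A_e = A_n). φR_n = 0.75 × 65 × 1.4531 = 70.8 kips.
Governing: min(140.8, 154.9, 90.7, 82.9, 70.8) = 70.8 kips → net-section rupture.

70.8 kips (net-section rupture governs)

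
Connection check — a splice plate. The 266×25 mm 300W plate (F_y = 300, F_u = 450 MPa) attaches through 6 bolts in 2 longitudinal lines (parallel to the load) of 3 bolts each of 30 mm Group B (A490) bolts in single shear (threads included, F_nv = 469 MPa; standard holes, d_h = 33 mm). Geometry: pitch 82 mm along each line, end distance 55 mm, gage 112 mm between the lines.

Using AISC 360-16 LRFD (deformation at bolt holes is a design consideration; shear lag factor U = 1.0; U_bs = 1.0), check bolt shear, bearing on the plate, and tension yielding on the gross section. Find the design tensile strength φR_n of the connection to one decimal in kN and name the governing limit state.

1491.8 kN (bolt shear governs)

Bolt shear: A_b = π(30)²/4 = 706.86 mm². φR_n = 0.75 × 469 × 706.86 × 6 × 1 = 1491.8 kN.
Bearing (25 mm plate, F_u = 450 MPa): end bolts L_c = 55 − 33/2 = 38.5, R_n = min(1.2×38.5×25×450, 2.4×30×25×450) = 519.75 kN/bolt; interior L_c = 82 − 33 = 49, R_n = 661.5 kN/bolt. φR_n = 0.75 × (2×519.75 + 4×661.5) = 2764.1 kN.
Tension yield (gross): A_g = 266×25 = 6650 mm². φR_n = 0.90 × 300 × 6650 = 1795.5 kN.
Governing: min(1491.8, 2764.1, 1795.5) = 1491.8 kN → bolt shear.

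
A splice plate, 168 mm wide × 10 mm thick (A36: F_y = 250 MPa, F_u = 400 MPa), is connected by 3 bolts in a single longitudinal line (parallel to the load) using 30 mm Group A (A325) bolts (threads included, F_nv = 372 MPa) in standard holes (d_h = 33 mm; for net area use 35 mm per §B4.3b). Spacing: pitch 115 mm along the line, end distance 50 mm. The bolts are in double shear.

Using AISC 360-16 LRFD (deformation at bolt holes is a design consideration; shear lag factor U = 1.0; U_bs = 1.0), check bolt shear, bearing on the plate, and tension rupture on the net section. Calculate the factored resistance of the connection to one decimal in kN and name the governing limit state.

Bolt shear: A_b = π(30)²/4 = 706.86 mm². φR_n = 0.75 × 372 × 706.86 × 3 × 2 = 1183.3 kN.
Bearing (10 mm plate, F_u = 400 MPa): end bolts L_c = 50 − 33/2 = 33.5, R_n = min(1.2×33.5×10×400, 2.4×30×10×400) = 160.8 kN/bolt; interior L_c = 115 − 33 = 82, R_n = 288 kN/bolt. φR_n = 0.75 × (1×160.8 + 2×288) = 552.6 kN.
Tension rupture (net): A_n = (168 − 1×35)×10 = 1330 mm² (U = 1.0, A_e = A_n). φR_n = 0.75 × 400 × 1330 = 399.0 kN.
Governing: min(1183.3, 552.6, 399.0) = 399.0 kN → net-section rupture.

399.0 kN (net-section rupture governs)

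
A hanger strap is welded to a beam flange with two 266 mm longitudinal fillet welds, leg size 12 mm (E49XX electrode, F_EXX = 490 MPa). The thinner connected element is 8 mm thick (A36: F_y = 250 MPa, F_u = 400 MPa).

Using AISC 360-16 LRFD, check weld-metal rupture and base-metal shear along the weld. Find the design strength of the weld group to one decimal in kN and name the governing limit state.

638.4 kN (base-metal shear governs)

Weld metal: throat = 0.707×12 = 8.484 mm, L = 2×266 = 532 mm. φR_n = 0.75 × 0.6 × 490 × 8.484 × 532 = 995.2 kN.
Base metal shear (8 mm plate): yield φR_n = 1.0×0.6×250×8×532 = 638.4 kN; rupture φR_n = 0.75×0.6×400×8×532 = 766.1 kN; take 638.4 kN (yield).
Governing: min(995.2, 638.4) = 638.4 kN → base-metal shear.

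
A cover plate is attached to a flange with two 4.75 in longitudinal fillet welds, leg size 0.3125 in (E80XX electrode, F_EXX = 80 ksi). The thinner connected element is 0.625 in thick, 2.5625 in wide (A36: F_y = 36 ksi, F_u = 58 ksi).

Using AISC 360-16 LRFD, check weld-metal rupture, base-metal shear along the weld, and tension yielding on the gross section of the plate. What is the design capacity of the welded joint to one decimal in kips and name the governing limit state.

Weld metal: throat = 0.707×0.3125 = 0.22094 in, L = 2×4.75 = 9.5 in. φR_n = 0.75 × 0.6 × 80 × 0.22094 × 9.5 = 75.6 kips.
Base metal shear (0.625 in plate): yield φR_n = 1.0×0.6×36×0.625×9.5 = 128.3 kips; rupture φR_n = 0.75×0.6×58×0.625×9.5 = 155.0 kips; take 128.3 kips (yield).
Tension yield (gross): A_g = 2.5625×0.625 = 1.6016 in². φR_n = 0.90 × 36 × 1.6016 = 51.9 kips.
Governing: min(75.6, 128.3, 51.9) = 51.9 kips → gross-section yield.

51.9 kips (gross-section yield governs)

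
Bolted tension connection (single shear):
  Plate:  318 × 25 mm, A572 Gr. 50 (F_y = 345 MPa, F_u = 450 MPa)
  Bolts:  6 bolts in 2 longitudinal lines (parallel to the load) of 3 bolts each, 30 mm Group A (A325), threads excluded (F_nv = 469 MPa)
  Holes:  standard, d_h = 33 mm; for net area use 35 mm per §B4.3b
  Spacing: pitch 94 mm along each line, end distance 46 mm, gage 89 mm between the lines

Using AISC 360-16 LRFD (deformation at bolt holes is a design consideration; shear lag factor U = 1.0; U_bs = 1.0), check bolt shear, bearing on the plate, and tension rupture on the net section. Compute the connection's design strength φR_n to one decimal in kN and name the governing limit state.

Bolt shear: A_b = π(30)²/4 = 706.86 mm². φR_n = 0.75 × 469 × 706.86 × 6 × 1 = 1491.8 kN.
Bearing (25 mm plate, F_u = 450 MPa): end bolts L_c = 46 − 33/2 = 29.5, R_n = min(1.2×29.5×25×450, 2.4×30×25×450) = 398.25 kN/bolt; interior L_c = 94 − 33 = 61, R_n = 810 kN/bolt. φR_n = 0.75 × (2×398.25 + 4×810) = 3027.4 kN.
Tension rupture (net): A_n = (318 − 2×35)×25 = 6200 mm² (U = 1.0, A_e = A_n). φR_n = 0.75 × 450 × 6200 = 2092.5 kN.
Governing: min(1491.8, 3027.4, 2092.5) = 1491.8 kN → bolt shear.

1491.8 kN (bolt shear governs)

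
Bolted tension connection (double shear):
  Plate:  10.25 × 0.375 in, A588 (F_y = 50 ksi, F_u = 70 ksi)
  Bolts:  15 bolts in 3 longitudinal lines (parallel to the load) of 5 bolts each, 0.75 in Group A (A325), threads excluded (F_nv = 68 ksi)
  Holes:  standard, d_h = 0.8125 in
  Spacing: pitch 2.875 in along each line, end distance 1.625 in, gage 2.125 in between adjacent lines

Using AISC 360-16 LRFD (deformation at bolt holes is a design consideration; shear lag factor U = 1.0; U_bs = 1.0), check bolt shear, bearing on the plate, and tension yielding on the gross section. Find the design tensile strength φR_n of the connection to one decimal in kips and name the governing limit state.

173.0 kips (gross-section yield governs)

Bolt shear: A_b = π(0.75)²/4 = 0.44179 in². φR_n = 0.75 × 68 × 0.44179 × 15 × 2 = 675.9 kips.
Bearing (0.375 in plate, F_u = 70 ksi): end bolts L_c = 1.625 − 0.8125/2 = 1.21875, R_n = min(1.2×1.21875×0.375×70, 2.4×0.75×0.375×70) = 38.391 kips/bolt; interior L_c = 2.875 − 0.8125 = 2.0625, R_n = 47.25 kips/bolt. φR_n = 0.75 × (3×38.391 + 12×47.25) = 511.6 kips.
Tension yield (gross): A_g = 10.25×0.375 = 3.8438 in². φR_n = 0.90 × 50 × 3.8438 = 173.0 kips.
Governing: min(675.9, 511.6, 173.0) = 173.0 kips → gross-section yield.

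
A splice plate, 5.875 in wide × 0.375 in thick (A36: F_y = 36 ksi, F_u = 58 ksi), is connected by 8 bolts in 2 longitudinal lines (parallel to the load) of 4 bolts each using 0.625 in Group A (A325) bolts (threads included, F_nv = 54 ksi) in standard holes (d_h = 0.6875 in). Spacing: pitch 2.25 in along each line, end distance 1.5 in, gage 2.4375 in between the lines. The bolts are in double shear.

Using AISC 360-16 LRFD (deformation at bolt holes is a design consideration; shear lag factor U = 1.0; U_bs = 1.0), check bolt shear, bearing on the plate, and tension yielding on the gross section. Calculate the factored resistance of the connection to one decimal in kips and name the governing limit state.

71.4 kips (gross-section yield governs)

Bolt shear: A_b = π(0.625)²/4 = 0.3068 in². φR_n = 0.75 × 54 × 0.3068 × 8 × 2 = 198.8 kips.
Bearing (0.375 in plate, F_u = 58 ksi): end bolts L_c = 1.5 − 0.6875/2 = 1.15625, R_n = min(1.2×1.15625×0.375×58, 2.4×0.625×0.375×58) = 30.178 kips/bolt; interior L_c = 2.25 − 0.6875 = 1.5625, R_n = 32.625 kips/bolt. φR_n = 0.75 × (2×30.178 + 6×32.625) = 192.1 kips.
Tension yield (gross): A_g = 5.875×0.375 = 2.2031 in². φR_n = 0.90 × 36 × 2.2031 = 71.4 kips.
Governing: min(198.8, 192.1, 71.4) = 71.4 kips → gross-section yield.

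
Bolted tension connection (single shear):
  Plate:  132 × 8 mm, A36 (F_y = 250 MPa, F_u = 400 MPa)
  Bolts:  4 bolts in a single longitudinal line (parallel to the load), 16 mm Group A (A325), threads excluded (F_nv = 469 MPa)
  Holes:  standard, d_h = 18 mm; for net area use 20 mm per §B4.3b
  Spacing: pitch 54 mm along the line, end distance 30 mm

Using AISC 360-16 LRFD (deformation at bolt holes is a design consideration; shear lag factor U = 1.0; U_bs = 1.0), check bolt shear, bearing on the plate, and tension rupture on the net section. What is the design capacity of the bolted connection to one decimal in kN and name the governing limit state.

268.8 kN (net-section rupture governs)

Bolt shear: A_b = π(16)²/4 = 201.06 mm². φR_n = 0.75 × 469 × 201.06 × 4 × 1 = 282.9 kN.
Bearing (8 mm plate, F_u = 400 MPa): end bolts L_c = 30 − 18/2 = 21, R_n = min(1.2×21×8×400, 2.4×16×8×400) = 80.64 kN/bolt; interior L_c = 54 − 18 = 36, R_n = 122.88 kN/bolt. φR_n = 0.75 × (1×80.64 + 3×122.88) = 337.0 kN.
Tension rupture (net): A_n = (132 − 1×20)×8 = 896 mm² (U = 1.0, A_e = A_n). φR_n = 0.75 × 400 × 896 = 268.8 kN.
Governing: min(282.9, 337.0, 268.8) = 268.8 kN → net-section rupture.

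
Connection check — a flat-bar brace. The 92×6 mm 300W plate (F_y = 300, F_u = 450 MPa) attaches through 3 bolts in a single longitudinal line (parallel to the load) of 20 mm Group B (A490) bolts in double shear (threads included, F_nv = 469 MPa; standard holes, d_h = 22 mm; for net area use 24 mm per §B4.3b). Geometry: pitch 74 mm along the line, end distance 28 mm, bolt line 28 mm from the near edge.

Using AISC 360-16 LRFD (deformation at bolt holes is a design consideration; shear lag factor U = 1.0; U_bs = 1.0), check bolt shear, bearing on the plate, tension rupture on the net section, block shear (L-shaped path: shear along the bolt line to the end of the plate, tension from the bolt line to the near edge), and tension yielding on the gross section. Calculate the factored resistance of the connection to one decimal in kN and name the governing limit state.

Bolt shear: A_b = π(20)²/4 = 314.16 mm². φR_n = 0.75 × 469 × 314.16 × 3 × 2 = 663.0 kN.
Bearing (6 mm plate, F_u = 450 MPa): end bolts L_c = 28 − 22/2 = 17, R_n = min(1.2×17×6×450, 2.4×20×6×450) = 55.08 kN/bolt; interior L_c = 74 − 22 = 52, R_n = 129.6 kN/bolt. φR_n = 0.75 × (1×55.08 + 2×129.6) = 235.7 kN.
Tension rupture (net): A_n = (92 − 1×24)×6 = 408 mm² (U = 1.0, A_e = A_n). φR_n = 0.75 × 450 × 408 = 137.7 kN.
Block shear: shear path 1×[28+2×74] = 1×176 mm, A_gv = 1056, A_nv = 1×(176 − 2.5×24)×6 = 696 mm²; tension to near edge: (28 − 0.5×24)×6 = 96 mm². R_n = min(0.6×450×696, 0.6×300×1056) + 1.0×450×96 = min(187.92, 190.08) + 43.2 = 231.12 kN. φR_n = 0.75 × 231.12 = 173.3 kN.
Tension yield (gross): A_g = 92×6 = 552 mm². φR_n = 0.90 × 300 × 552 = 149.0 kN.
Governing: min(663.0, 235.7, 137.7, 173.3, 149.0) = 137.7 kN → net-section rupture.

137.7 kN (net-section rupture governs)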